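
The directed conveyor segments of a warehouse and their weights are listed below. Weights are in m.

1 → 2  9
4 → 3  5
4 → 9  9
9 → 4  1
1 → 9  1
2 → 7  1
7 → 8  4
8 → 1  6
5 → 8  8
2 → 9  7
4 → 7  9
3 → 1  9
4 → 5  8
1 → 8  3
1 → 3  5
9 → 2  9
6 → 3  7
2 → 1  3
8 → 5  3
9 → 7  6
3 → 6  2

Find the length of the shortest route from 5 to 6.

Running Dijkstra from 5:
5: 0
8: 8  (via 5)
1: 14  (via 8)
9: 15  (via 1)
4: 16  (via 9)
3: 19  (via 1)
6: 21  (via 3)
Shortest route: 5 → 8 → 1 → 3 → 6 = 21 m.

21 m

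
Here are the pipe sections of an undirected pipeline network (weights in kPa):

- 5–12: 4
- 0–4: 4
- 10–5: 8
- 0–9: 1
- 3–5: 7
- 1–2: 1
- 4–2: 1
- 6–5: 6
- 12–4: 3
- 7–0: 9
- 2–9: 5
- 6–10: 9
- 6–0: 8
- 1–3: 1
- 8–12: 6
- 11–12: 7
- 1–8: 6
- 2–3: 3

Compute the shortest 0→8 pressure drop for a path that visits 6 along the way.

Shortest 0→6: 0 → 6 = 8
Shortest 6→8: 6 → 5 → 12 → 8 = 16
Total via 6: 8 + 16 = 24 kPa.

24 kPa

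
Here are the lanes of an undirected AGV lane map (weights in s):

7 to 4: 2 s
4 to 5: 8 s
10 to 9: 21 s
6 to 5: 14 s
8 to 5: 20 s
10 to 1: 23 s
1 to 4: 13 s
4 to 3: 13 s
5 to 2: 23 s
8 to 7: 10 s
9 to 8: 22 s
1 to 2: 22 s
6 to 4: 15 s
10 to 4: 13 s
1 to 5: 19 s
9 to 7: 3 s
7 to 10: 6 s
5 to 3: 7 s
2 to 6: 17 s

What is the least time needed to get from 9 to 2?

36 s

Compare a few routes:
9–7–4–5–6–2: 3+2+8+14+17 = 44
9–7–4–6–2: 3+2+15+17 = 37
9–7–4–1–2: 3+2+13+22 = 40
9–7–4–5–2: 3+2+8+23 = 36
Cheapest is 9–7–4–5–2 at 36 s.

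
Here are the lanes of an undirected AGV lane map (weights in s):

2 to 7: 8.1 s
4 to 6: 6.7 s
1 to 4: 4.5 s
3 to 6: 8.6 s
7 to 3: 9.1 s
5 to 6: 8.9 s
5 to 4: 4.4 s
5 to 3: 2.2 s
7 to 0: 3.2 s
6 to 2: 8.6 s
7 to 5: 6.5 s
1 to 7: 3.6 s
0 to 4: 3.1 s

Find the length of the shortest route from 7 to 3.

Compare a few routes:
7–5–3: 6.5+2.2 = 8.7
7–3: 9.1 = 9.1
Cheapest is 7–5–3 at 8.7 s.

8.7 s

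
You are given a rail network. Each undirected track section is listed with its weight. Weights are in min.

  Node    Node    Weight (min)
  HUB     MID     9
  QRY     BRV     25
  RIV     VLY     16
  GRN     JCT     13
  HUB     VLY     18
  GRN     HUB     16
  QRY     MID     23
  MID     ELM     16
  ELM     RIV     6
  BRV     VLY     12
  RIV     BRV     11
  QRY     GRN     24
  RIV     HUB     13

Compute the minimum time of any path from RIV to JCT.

42 min

Running Dijkstra from RIV:
RIV: 0
ELM: 6  (via RIV)
BRV: 11  (via RIV)
HUB: 13  (via RIV)
VLY: 16  (via RIV)
MID: 22  (via ELM)
GRN: 29  (via HUB)
QRY: 36  (via BRV)
JCT: 42  (via GRN)
Shortest route: RIV → HUB → GRN → JCT = 42 min.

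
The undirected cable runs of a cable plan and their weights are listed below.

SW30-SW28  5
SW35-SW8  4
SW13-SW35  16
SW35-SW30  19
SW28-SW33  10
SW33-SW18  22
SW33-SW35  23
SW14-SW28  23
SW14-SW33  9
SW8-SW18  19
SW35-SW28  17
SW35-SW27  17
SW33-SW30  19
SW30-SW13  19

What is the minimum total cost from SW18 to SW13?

Shortest distances from SW18:
SW18: 0
SW8: 19  (via SW18)
SW33: 22  (via SW18)
SW35: 23  (via SW8)
SW14: 31  (via SW33)
SW28: 32  (via SW33)
SW30: 37  (via SW28)
SW13: 39  (via SW35)
Shortest route: SW18–SW8–SW35–SW13 = 39.

39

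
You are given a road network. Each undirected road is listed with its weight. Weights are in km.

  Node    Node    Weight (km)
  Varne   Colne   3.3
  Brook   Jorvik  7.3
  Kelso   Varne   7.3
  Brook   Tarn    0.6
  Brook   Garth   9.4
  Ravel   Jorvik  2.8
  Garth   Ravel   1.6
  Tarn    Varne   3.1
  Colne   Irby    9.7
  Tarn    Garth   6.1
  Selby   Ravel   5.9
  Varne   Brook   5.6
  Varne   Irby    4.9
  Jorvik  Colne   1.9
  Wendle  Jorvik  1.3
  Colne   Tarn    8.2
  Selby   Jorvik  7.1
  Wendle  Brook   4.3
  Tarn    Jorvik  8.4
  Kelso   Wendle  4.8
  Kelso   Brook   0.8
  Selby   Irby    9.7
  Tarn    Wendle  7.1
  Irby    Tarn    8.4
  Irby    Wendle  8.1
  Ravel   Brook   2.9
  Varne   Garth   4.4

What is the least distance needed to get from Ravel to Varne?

Running Dijkstra from Ravel:
Ravel: 0
Garth: 1.6  (via Ravel)
Jorvik: 2.8  (via Ravel)
Brook: 2.9  (via Ravel)
Tarn: 3.5  (via Brook)
Kelso: 3.7  (via Brook)
Wendle: 4.1  (via Jorvik)
Colne: 4.7  (via Jorvik)
Selby: 5.9  (via Ravel)
Varne: 6  (via Garth)
Shortest route: Ravel → Garth → Varne = 6 km.

6 km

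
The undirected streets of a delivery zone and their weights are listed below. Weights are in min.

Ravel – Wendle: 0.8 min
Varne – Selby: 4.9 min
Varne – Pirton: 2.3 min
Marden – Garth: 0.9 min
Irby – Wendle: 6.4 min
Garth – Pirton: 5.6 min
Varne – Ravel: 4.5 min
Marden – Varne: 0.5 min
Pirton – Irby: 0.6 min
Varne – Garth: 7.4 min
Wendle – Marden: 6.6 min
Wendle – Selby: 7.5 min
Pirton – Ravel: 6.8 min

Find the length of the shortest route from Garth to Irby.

Compare a few routes:
Garth → Pirton → Irby: 5.6+0.6 = 6.2
Garth → Varne → Pirton → Irby: 7.4+2.3+0.6 = 10.3
Garth → Marden → Varne → Pirton → Irby: 0.9+0.5+2.3+0.6 = 4.3
Cheapest is Garth → Marden → Varne → Pirton → Irby at 4.3 min.

4.3 min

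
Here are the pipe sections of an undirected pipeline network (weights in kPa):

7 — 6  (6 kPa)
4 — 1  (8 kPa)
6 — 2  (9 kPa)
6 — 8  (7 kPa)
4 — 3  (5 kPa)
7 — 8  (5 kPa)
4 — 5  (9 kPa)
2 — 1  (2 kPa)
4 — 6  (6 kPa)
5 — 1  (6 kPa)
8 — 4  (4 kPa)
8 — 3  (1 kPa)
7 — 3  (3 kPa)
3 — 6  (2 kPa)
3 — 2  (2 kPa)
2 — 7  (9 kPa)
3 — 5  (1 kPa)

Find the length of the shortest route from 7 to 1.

Settle nodes by increasing distance from 7:
7: 0
3: 3  (via 7)
5: 4  (via 3)
8: 4  (via 3)
2: 5  (via 3)
6: 5  (via 3)
1: 7  (via 2)
Shortest route: 7 → 3 → 2 → 1 = 7 kPa.

7 kPa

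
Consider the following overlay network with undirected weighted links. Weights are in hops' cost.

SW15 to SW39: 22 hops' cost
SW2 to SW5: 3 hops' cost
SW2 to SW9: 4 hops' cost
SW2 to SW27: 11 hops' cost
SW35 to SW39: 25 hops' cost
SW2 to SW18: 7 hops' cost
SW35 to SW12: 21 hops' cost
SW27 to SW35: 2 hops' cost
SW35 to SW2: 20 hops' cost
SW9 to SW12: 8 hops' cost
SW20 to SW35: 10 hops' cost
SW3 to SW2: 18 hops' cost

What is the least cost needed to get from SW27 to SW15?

49 hops' cost

Shortest distances from SW27:
SW27: 0
SW35: 2  (via SW27)
SW2: 11  (via SW27)
SW20: 12  (via SW35)
SW5: 14  (via SW2)
SW9: 15  (via SW2)
SW18: 18  (via SW2)
SW12: 23  (via SW35)
SW39: 27  (via SW35)
SW3: 29  (via SW2)
SW15: 49  (via SW39)
Shortest route: SW27 → SW35 → SW39 → SW15 = 49 hops' cost.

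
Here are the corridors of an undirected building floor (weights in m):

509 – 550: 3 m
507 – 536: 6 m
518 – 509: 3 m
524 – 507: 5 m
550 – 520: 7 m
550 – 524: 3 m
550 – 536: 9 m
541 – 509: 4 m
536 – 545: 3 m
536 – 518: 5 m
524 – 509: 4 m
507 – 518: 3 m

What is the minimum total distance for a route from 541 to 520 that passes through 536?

Shortest 541→536: 541 → 509 → 518 → 536 = 12
Shortest 536→520: 536 → 550 → 520 = 16
Total via 536: 12 + 16 = 28 m.

28 m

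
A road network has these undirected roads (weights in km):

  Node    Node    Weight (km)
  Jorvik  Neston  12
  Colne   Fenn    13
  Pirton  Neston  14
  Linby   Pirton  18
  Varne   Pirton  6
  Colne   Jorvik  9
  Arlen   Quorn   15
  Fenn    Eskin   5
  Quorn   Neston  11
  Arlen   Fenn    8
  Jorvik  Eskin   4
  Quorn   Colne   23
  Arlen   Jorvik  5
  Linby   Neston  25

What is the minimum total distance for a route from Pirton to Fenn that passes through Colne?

Shortest Pirton→Colne: Pirton–Neston–Jorvik–Colne = 35
Shortest Colne→Fenn: Colne–Fenn = 13
Total via Colne: 35 + 13 = 48 km.

48 km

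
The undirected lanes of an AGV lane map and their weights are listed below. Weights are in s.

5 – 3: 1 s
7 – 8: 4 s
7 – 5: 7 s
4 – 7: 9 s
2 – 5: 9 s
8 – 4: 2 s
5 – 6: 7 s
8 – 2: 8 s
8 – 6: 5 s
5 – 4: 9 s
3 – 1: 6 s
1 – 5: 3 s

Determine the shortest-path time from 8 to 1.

Enumerating some paths:
8 → 4 → 5 → 1: 2+9+3 = 14
8 → 6 → 5 → 1: 5+7+3 = 15
Cheapest is 8 → 4 → 5 → 1 at 14 s.

14 s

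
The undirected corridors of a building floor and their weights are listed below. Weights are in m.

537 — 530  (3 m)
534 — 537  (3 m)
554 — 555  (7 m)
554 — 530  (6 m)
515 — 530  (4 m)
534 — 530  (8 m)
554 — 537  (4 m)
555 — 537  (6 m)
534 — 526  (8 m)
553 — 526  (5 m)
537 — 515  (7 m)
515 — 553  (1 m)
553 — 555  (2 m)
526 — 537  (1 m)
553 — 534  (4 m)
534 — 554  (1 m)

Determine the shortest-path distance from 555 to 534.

Settle nodes by increasing distance from 555:
555: 0
553: 2  (via 555)
515: 3  (via 553)
534: 6  (via 553)
Shortest route: 555–553–534 = 6 m.

6 m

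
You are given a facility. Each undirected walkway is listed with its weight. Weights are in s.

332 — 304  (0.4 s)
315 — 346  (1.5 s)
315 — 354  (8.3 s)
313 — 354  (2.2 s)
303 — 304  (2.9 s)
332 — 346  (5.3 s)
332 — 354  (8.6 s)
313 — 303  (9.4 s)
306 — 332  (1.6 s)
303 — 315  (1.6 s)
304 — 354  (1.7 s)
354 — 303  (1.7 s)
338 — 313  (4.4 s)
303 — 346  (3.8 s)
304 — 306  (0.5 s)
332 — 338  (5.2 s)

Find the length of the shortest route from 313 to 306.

Compare a few routes:
313 → 354 → 304 → 332 → 306: 2.2+1.7+0.4+1.6 = 5.9
313 → 354 → 304 → 306: 2.2+1.7+0.5 = 4.4
Cheapest is 313 → 354 → 304 → 306 at 4.4 s.

4.4 s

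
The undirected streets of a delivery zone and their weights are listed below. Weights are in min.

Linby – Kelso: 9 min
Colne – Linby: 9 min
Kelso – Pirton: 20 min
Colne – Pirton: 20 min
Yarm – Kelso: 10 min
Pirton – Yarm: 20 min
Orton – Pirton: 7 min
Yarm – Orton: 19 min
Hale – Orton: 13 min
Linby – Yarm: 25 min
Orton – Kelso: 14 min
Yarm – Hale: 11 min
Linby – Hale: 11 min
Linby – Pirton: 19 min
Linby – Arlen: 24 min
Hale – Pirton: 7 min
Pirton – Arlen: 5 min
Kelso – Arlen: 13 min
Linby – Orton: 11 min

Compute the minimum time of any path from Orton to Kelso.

14 min

Compare a few routes:
Orton - Pirton - Kelso: 7+20 = 27
Orton - Pirton - Arlen - Kelso: 7+5+13 = 25
Orton - Kelso: 14 = 14
Orton - Linby - Kelso: 11+9 = 20
Cheapest is Orton - Kelso at 14 min.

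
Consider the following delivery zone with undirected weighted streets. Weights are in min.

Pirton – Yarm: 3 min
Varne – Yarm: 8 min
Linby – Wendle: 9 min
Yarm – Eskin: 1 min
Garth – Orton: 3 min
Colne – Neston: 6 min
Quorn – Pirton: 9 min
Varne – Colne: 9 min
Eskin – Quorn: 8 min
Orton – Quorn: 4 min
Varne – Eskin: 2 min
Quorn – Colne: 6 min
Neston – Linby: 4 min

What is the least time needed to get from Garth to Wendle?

32 min

Shortest distances from Garth:
Garth: 0
Orton: 3  (via Garth)
Quorn: 7  (via Orton)
Colne: 13  (via Quorn)
Eskin: 15  (via Quorn)
Pirton: 16  (via Quorn)
Yarm: 16  (via Eskin)
Varne: 17  (via Eskin)
Neston: 19  (via Colne)
Linby: 23  (via Neston)
Wendle: 32  (via Linby)
Shortest route: Garth → Orton → Quorn → Colne → Neston → Linby → Wendle = 32 min.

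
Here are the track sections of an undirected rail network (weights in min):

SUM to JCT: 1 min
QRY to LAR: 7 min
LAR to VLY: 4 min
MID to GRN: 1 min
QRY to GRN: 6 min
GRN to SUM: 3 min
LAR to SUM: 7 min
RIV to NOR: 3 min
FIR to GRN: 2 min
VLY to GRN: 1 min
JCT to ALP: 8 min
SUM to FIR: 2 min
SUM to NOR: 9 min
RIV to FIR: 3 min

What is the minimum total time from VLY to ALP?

Shortest distances from VLY:
VLY: 0
GRN: 1  (via VLY)
MID: 2  (via GRN)
FIR: 3  (via GRN)
LAR: 4  (via VLY)
SUM: 4  (via GRN)
JCT: 5  (via SUM)
RIV: 6  (via FIR)
QRY: 7  (via GRN)
NOR: 9  (via RIV)
ALP: 13  (via JCT)
Shortest route: VLY–GRN–SUM–JCT–ALP = 13 min.

13 min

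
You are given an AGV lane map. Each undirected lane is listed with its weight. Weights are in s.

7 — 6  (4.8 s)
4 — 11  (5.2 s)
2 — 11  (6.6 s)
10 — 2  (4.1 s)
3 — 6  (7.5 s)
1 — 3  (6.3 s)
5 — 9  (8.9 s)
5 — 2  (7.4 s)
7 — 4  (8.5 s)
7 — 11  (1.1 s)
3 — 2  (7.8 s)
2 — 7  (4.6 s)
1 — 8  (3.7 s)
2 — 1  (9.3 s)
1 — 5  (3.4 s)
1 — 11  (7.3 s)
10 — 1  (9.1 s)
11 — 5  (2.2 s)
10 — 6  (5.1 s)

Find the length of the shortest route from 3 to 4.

17.1 s

Settle nodes by increasing distance from 3:
3: 0
1: 6.3  (via 3)
6: 7.5  (via 3)
2: 7.8  (via 3)
5: 9.7  (via 1)
8: 10  (via 1)
10: 11.9  (via 2)
11: 11.9  (via 5)
7: 12.3  (via 6)
4: 17.1  (via 11)
Shortest route: 3 → 1 → 5 → 11 → 4 = 17.1 s.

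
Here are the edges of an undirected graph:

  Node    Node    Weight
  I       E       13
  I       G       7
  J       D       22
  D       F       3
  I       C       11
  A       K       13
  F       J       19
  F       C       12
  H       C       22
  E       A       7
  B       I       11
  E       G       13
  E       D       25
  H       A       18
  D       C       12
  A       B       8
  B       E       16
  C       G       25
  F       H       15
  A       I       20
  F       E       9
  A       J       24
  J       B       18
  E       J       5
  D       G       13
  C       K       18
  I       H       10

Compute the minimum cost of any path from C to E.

Shortest distances from C:
C: 0
I: 11  (via C)
D: 12  (via C)
F: 12  (via C)
G: 18  (via I)
K: 18  (via C)
E: 21  (via F)
Shortest route: C–F–E = 21.

21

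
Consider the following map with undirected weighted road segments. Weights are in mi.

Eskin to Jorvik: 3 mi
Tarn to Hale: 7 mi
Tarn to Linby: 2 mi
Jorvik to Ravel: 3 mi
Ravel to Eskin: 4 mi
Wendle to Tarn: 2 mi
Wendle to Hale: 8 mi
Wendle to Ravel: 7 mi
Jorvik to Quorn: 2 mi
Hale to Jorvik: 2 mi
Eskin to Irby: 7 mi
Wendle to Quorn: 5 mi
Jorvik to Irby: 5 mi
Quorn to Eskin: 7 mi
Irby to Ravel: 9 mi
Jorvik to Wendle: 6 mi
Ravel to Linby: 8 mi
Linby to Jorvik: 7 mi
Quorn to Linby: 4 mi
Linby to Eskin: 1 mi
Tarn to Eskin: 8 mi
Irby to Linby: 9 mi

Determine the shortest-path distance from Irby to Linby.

8 mi

Settle nodes by increasing distance from Irby:
Irby: 0
Jorvik: 5  (via Irby)
Hale: 7  (via Jorvik)
Eskin: 7  (via Irby)
Quorn: 7  (via Jorvik)
Linby: 8  (via Eskin)
Shortest route: Irby–Eskin–Linby = 8 mi.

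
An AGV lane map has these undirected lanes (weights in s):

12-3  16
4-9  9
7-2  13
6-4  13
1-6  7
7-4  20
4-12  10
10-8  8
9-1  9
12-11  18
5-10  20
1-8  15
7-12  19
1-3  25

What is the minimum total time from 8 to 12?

Settle nodes by increasing distance from 8:
8: 0
10: 8  (via 8)
1: 15  (via 8)
6: 22  (via 1)
9: 24  (via 1)
5: 28  (via 10)
4: 33  (via 9)
3: 40  (via 1)
12: 43  (via 4)
Shortest route: 8–1–9–4–12 = 43 s.

43 s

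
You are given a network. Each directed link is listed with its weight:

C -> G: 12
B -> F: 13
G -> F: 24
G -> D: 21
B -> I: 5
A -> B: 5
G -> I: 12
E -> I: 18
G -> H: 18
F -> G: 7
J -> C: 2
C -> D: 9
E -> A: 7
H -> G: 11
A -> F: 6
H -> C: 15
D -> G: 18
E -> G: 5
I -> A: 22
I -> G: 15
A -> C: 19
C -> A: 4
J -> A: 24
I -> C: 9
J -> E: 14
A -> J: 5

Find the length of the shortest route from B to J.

23

Settle nodes by increasing distance from B:
B: 0
I: 5  (via B)
F: 13  (via B)
C: 14  (via I)
A: 18  (via C)
G: 20  (via I)
D: 23  (via C)
J: 23  (via A)
Shortest route: B → I → C → A → J = 23.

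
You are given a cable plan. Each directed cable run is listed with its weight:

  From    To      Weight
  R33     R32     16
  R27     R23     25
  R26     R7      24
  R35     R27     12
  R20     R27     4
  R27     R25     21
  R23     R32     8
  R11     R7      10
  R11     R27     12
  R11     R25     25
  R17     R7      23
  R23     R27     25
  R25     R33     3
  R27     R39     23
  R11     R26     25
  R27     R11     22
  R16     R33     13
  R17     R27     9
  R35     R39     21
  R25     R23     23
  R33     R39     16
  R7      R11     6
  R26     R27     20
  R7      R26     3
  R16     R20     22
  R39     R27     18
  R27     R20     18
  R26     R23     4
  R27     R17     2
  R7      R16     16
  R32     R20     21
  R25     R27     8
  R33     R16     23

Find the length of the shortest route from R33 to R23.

59

Compare a few routes:
R33 → R39 → R27 → R23: 16+18+25 = 59
R33 → R39 → R27 → R17 → R7 → R26 → R23: 16+18+2+23+3+4 = 66
R33 → R32 → R20 → R27 → R23: 16+21+4+25 = 66
The minimum is 59 via R33 → R39 → R27 → R23.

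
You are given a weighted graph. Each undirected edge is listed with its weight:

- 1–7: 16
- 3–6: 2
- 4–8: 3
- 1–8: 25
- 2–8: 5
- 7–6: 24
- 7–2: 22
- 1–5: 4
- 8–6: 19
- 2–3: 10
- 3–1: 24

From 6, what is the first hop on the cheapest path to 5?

Enumerating some paths:
6 - 3 - 2 - 8 - 1 - 5: 2+10+5+25+4 = 46
6 - 3 - 1 - 5: 2+24+4 = 30
6 - 7 - 1 - 5: 24+16+4 = 44
6 - 8 - 1 - 5: 19+25+4 = 48
The minimum is 30 via 6 - 3 - 1 - 5.
So from 6 the first move is to 3.

3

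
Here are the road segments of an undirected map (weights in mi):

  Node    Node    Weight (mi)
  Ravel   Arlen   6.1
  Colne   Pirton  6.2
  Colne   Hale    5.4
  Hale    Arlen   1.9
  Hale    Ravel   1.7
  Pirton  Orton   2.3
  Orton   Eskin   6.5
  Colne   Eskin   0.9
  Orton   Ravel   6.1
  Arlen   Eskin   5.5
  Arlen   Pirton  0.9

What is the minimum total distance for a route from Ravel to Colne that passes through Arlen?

Best Ravel to Arlen: Ravel → Hale → Arlen costing 3.6
Shortest Arlen→Colne: Arlen → Eskin → Colne = 6.4
Total via Arlen: 3.6 + 6.4 = 10 mi.

10 mi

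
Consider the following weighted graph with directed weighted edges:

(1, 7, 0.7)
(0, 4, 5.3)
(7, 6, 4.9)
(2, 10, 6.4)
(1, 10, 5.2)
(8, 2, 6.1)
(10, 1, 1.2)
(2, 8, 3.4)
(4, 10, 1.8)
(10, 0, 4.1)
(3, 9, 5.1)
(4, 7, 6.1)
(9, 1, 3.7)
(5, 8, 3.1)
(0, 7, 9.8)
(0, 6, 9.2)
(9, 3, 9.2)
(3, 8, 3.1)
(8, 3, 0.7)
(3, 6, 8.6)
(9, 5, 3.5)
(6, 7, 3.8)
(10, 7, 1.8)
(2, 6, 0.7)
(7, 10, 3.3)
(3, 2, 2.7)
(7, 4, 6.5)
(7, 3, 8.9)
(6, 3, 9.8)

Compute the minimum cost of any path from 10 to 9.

Candidate routes:
10–1–7–3–9: 1.2+0.7+8.9+5.1 = 15.9
10–7–6–3–9: 1.8+4.9+9.8+5.1 = 21.6
10–7–3–9: 1.8+8.9+5.1 = 15.8
The minimum is 15.8 via 10–7–3–9.

15.8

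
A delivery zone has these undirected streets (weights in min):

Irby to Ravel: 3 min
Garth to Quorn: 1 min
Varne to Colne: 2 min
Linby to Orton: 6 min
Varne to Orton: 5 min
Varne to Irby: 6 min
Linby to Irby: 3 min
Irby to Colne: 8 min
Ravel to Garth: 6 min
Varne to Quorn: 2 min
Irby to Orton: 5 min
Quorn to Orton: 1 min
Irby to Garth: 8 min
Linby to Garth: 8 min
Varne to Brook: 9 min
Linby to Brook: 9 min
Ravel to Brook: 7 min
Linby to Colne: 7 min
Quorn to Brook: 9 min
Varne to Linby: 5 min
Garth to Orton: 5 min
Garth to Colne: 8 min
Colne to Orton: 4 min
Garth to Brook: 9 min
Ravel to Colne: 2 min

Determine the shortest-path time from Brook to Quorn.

Candidate routes:
Brook → Varne → Quorn: 9+2 = 11
Brook → Garth → Quorn: 9+1 = 10
Brook → Quorn: 9 = 9
Brook → Ravel → Colne → Varne → Quorn: 7+2+2+2 = 13
The minimum is 9 min via Brook → Quorn.

9 min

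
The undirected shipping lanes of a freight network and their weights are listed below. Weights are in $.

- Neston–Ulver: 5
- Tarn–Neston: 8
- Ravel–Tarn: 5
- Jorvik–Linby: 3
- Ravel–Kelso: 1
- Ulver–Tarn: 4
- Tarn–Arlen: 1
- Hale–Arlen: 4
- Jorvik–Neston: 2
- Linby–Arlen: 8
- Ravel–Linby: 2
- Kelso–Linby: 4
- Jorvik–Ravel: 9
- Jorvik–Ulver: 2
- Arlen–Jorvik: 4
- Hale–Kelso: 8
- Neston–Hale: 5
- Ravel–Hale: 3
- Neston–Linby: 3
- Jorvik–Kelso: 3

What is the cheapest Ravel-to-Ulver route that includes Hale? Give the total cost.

Shortest Ravel→Hale: Ravel → Hale = 3
Best Hale to Ulver: Hale → Arlen → Tarn → Ulver costing 9
Total via Hale: 3 + 9 = $12.

$12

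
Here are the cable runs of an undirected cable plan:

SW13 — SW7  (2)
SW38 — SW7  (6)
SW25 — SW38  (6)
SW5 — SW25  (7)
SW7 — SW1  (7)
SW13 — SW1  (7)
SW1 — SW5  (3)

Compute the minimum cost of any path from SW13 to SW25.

Candidate routes:
SW13 → SW1 → SW5 → SW25: 7+3+7 = 17
SW13 → SW7 → SW38 → SW25: 2+6+6 = 14
SW13 → SW7 → SW1 → SW5 → SW25: 2+7+3+7 = 19
Cheapest is SW13 → SW7 → SW38 → SW25 at 14.

14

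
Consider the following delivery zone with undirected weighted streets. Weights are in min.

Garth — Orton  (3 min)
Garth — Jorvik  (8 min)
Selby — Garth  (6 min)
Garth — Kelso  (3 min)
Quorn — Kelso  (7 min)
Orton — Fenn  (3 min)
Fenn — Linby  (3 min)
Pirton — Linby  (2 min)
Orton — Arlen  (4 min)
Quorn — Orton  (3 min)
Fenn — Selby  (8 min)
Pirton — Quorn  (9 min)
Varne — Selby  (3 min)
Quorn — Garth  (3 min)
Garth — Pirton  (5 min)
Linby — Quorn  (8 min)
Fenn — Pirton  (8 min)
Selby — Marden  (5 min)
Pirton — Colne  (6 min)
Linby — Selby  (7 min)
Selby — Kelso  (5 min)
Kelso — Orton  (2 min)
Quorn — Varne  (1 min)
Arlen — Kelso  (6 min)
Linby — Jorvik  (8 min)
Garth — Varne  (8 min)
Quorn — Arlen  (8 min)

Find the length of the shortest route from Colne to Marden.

20 min

Shortest distances from Colne:
Colne: 0
Pirton: 6  (via Colne)
Linby: 8  (via Pirton)
Fenn: 11  (via Linby)
Garth: 11  (via Pirton)
Orton: 14  (via Fenn)
Quorn: 14  (via Garth)
Kelso: 14  (via Garth)
Selby: 15  (via Linby)
Varne: 15  (via Quorn)
Jorvik: 16  (via Linby)
Arlen: 18  (via Orton)
Marden: 20  (via Selby)
Shortest route: Colne → Pirton → Linby → Selby → Marden = 20 min.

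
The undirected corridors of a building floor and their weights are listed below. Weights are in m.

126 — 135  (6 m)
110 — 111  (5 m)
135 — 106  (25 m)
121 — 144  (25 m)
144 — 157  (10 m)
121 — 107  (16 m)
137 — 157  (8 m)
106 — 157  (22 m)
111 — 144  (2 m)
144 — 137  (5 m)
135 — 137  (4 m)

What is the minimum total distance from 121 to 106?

57 m

Candidate routes:
121–144–157–106: 25+10+22 = 57
121–144–137–135–106: 25+5+4+25 = 59
Cheapest is 121–144–157–106 at 57 m.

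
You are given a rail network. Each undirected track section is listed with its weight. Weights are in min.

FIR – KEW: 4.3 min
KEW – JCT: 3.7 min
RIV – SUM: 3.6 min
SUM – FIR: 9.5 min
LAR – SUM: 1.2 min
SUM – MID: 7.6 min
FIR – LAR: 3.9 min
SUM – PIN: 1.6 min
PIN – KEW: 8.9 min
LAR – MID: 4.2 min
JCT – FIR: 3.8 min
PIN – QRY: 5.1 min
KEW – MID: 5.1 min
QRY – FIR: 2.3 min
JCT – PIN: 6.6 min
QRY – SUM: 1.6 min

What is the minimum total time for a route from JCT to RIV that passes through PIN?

Best JCT to PIN: JCT–PIN costing 6.6
Best PIN to RIV: PIN–SUM–RIV costing 5.2
Total via PIN: 6.6 + 5.2 = 11.8 min.

11.8 min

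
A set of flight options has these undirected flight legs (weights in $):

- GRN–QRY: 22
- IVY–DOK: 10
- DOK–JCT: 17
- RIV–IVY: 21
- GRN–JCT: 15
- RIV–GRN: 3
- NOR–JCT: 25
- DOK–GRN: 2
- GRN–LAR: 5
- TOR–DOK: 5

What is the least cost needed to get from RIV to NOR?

$43

Settle nodes by increasing distance from RIV:
RIV: 0
GRN: 3  (via RIV)
DOK: 5  (via GRN)
LAR: 8  (via GRN)
TOR: 10  (via DOK)
IVY: 15  (via DOK)
JCT: 18  (via GRN)
QRY: 25  (via GRN)
NOR: 43  (via JCT)
Shortest route: RIV–GRN–JCT–NOR = $43.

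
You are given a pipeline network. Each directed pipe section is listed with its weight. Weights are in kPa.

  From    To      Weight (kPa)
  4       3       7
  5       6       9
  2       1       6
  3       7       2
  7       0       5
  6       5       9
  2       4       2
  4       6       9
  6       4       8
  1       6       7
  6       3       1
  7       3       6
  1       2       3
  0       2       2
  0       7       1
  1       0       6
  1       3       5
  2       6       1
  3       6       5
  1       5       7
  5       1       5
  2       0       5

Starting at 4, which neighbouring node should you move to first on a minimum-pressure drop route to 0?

3

Compare a few routes:
4 → 3 → 7 → 0: 7+2+5 = 14
4 → 6 → 3 → 7 → 0: 9+1+2+5 = 17
4 → 6 → 5 → 1 → 0: 9+9+5+6 = 29
Cheapest is 4 → 3 → 7 → 0 at 14 kPa.
So from 4 the first move is to 3.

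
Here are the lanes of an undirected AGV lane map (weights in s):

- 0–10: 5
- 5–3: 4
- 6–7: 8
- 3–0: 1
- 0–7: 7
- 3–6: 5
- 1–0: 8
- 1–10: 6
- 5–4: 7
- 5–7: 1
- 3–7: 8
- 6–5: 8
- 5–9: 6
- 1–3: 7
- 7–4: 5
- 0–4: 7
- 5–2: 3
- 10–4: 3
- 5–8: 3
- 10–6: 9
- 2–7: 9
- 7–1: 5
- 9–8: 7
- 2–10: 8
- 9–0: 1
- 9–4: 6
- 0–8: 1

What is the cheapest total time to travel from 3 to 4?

Enumerating some paths:
3 - 0 - 10 - 4: 1+5+3 = 9
3 - 0 - 4: 1+7 = 8
Cheapest is 3 - 0 - 4 at 8 s.

8 s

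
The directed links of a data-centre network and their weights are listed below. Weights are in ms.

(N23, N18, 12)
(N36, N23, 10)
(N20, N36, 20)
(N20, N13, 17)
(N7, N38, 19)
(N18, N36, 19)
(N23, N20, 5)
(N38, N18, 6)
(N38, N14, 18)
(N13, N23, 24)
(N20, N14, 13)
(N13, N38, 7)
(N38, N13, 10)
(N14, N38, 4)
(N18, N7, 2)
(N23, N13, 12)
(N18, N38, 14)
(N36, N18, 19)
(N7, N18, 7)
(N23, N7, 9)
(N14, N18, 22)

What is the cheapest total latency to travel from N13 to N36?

Shortest distances from N13:
N13: 0
N38: 7  (via N13)
N18: 13  (via N38)
N7: 15  (via N18)
N23: 24  (via N13)
N14: 25  (via N38)
N20: 29  (via N23)
N36: 32  (via N18)
Shortest route: N13–N38–N18–N36 = 32 ms.

32 ms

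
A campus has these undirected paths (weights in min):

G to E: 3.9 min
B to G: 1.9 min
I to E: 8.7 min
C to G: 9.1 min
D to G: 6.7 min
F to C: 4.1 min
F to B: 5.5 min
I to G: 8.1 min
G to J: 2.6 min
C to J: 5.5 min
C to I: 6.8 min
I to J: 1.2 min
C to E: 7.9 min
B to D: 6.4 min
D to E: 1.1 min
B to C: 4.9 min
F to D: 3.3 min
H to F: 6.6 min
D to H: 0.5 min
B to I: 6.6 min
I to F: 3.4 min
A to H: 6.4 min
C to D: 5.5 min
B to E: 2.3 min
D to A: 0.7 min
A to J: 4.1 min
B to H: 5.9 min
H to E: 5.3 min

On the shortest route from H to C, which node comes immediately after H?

Enumerating some paths:
H → D → F → C: 0.5+3.3+4.1 = 7.9
H → D → C: 0.5+5.5 = 6
The minimum is 6 min via H → D → C.
So from H the first move is to D.

D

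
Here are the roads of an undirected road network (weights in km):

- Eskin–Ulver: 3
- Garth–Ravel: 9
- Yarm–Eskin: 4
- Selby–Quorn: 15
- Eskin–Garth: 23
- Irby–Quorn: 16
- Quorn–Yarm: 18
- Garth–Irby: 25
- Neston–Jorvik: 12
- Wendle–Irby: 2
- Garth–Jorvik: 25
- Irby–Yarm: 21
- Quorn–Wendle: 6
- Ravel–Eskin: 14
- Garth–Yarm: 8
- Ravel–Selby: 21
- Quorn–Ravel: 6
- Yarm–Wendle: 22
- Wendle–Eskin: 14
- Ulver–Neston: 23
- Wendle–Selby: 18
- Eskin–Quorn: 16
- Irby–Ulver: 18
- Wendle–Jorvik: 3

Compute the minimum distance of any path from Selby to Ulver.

Compare a few routes:
Selby–Quorn–Eskin–Ulver: 15+16+3 = 34
Selby–Wendle–Eskin–Ulver: 18+14+3 = 35
Cheapest is Selby–Quorn–Eskin–Ulver at 34 km.

34 km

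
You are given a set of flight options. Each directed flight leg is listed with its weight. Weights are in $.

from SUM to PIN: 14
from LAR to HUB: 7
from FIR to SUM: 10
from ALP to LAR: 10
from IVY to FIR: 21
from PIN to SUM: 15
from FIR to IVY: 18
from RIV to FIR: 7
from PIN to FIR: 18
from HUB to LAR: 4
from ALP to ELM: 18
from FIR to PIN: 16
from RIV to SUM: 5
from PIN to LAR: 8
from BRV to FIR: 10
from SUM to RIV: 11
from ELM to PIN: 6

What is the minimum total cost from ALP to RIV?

Enumerating some paths:
ALP–ELM–PIN–FIR–SUM–RIV: 18+6+18+10+11 = 63
ALP–ELM–PIN–SUM–RIV: 18+6+15+11 = 50
Cheapest is ALP–ELM–PIN–SUM–RIV at $50.

$50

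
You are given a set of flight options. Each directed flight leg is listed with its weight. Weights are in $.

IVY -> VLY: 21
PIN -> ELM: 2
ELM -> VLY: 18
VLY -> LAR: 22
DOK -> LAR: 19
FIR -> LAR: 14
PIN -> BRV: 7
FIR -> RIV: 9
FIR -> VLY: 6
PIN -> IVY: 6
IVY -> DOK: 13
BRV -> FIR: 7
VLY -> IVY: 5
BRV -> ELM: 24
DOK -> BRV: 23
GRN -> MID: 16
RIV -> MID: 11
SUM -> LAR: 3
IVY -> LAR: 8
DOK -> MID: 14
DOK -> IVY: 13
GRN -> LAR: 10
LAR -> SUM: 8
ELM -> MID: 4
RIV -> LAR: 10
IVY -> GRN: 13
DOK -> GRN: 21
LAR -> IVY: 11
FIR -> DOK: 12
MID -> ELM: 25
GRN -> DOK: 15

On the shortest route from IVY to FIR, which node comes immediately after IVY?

DOK

Candidate routes:
IVY - GRN - DOK - BRV - FIR: 13+15+23+7 = 58
IVY - DOK - BRV - FIR: 13+23+7 = 43
Cheapest is IVY - DOK - BRV - FIR at $43.
So from IVY the first move is to DOK.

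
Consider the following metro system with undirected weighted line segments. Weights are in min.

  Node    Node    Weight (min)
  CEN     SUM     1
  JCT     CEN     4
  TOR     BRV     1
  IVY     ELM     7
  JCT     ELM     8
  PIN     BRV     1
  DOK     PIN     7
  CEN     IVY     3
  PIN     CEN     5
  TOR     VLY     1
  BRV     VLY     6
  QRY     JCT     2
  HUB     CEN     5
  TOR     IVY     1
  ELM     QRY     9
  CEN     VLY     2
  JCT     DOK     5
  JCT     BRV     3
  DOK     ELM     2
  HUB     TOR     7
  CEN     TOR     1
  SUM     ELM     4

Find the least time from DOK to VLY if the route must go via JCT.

10 min

Best DOK to JCT: DOK–JCT costing 5
Best JCT to VLY: JCT–BRV–TOR–VLY costing 5
Total via JCT: 5 + 5 = 10 min.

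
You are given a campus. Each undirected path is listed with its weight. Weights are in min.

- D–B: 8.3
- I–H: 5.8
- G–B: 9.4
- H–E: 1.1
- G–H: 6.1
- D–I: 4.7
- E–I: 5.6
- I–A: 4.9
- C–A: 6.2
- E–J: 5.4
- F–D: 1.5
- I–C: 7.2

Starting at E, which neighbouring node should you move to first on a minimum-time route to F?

I

Compare a few routes:
E–H–I–D–F: 1.1+5.8+4.7+1.5 = 13.1
E–I–D–F: 5.6+4.7+1.5 = 11.8
The minimum is 11.8 min via E–I–D–F.
So from E the first move is to I.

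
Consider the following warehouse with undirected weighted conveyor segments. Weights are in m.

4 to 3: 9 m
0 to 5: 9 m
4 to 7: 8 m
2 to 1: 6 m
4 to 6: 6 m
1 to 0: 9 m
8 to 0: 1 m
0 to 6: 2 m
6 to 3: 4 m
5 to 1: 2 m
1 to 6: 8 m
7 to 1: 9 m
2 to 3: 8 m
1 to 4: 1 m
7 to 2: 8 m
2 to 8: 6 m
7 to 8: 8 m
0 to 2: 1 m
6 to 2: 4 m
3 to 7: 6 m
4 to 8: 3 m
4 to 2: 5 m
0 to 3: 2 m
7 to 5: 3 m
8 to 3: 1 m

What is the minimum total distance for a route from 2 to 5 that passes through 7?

Best 2 to 7: 2–7 costing 8
Best 7 to 5: 7–5 costing 3
Total via 7: 8 + 3 = 11 m.

11 m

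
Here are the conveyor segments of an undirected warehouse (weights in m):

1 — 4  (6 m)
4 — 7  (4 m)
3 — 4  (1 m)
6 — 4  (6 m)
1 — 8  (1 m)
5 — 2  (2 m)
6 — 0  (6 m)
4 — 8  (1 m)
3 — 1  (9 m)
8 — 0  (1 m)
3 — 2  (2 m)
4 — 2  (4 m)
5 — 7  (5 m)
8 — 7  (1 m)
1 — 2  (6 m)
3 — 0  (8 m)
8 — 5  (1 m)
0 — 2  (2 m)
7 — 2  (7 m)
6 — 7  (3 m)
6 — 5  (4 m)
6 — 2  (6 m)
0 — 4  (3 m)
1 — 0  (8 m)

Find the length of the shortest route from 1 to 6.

5 m

Shortest distances from 1:
1: 0
8: 1  (via 1)
0: 2  (via 8)
4: 2  (via 8)
5: 2  (via 8)
7: 2  (via 8)
3: 3  (via 4)
2: 4  (via 0)
6: 5  (via 7)
Shortest route: 1 → 8 → 7 → 6 = 5 m.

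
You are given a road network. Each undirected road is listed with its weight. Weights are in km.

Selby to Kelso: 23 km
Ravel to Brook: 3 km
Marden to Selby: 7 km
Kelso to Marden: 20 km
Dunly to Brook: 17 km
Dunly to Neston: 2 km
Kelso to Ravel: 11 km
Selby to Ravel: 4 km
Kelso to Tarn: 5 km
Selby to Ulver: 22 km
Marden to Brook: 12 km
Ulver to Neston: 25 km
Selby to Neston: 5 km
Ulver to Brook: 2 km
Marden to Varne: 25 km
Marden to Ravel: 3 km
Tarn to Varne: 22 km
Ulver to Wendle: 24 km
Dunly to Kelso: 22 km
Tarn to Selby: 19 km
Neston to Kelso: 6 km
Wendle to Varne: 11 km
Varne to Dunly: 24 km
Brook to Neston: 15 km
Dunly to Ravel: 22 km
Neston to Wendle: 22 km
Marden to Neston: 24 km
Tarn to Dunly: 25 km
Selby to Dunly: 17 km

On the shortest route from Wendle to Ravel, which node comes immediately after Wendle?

Compare a few routes:
Wendle → Neston → Selby → Ravel: 22+5+4 = 31
Wendle → Ulver → Brook → Ravel: 24+2+3 = 29
Wendle → Neston → Selby → Marden → Ravel: 22+5+7+3 = 37
The minimum is 29 km via Wendle → Ulver → Brook → Ravel.
So from Wendle the first move is to Ulver.

Ulver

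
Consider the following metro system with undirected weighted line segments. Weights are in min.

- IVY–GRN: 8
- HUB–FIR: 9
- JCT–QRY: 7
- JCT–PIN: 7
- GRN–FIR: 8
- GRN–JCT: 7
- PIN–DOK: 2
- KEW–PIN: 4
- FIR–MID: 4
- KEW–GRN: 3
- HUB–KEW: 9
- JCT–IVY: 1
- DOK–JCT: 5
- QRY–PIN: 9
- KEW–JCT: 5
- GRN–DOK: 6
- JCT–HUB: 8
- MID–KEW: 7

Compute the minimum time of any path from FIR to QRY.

Candidate routes:
FIR - GRN - JCT - QRY: 8+7+7 = 22
FIR - MID - KEW - JCT - QRY: 4+7+5+7 = 23
FIR - GRN - KEW - JCT - QRY: 8+3+5+7 = 23
The minimum is 22 min via FIR - GRN - JCT - QRY.

22 min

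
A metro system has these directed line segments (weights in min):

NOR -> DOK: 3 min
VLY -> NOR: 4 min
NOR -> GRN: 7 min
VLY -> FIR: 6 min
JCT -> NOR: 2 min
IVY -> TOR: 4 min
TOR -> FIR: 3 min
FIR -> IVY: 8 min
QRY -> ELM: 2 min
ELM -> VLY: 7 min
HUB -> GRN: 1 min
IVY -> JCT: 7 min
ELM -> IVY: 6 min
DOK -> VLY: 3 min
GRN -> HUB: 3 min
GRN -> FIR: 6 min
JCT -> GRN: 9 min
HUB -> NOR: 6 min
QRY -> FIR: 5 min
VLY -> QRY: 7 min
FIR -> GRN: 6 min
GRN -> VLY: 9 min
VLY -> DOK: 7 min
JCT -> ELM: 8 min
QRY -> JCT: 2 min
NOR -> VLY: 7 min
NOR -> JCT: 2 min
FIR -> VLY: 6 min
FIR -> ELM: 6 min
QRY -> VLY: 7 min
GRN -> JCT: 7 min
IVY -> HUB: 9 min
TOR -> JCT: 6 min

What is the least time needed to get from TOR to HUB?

Compare a few routes:
TOR - FIR - GRN - HUB: 3+6+3 = 12
TOR - JCT - NOR - GRN - HUB: 6+2+7+3 = 18
Cheapest is TOR - FIR - GRN - HUB at 12 min.

12 min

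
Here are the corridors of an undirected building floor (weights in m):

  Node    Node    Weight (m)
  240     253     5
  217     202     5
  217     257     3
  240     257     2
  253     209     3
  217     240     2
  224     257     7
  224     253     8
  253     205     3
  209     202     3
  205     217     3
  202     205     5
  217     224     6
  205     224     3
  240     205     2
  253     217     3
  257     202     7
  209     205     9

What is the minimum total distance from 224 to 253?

Compare a few routes:
224 - 217 - 253: 6+3 = 9
224 - 205 - 217 - 253: 3+3+3 = 9
224 - 253: 8 = 8
224 - 205 - 253: 3+3 = 6
Cheapest is 224 - 205 - 253 at 6 m.

6 m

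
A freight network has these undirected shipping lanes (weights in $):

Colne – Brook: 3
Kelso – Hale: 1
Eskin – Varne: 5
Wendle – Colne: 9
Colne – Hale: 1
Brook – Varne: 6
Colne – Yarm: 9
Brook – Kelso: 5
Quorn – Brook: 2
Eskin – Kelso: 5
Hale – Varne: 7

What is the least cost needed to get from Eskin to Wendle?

$16

Running Dijkstra from Eskin:
Eskin: 0
Varne: 5  (via Eskin)
Kelso: 5  (via Eskin)
Hale: 6  (via Kelso)
Colne: 7  (via Hale)
Brook: 10  (via Kelso)
Quorn: 12  (via Brook)
Yarm: 16  (via Colne)
Wendle: 16  (via Colne)
Shortest route: Eskin–Kelso–Hale–Colne–Wendle = $16.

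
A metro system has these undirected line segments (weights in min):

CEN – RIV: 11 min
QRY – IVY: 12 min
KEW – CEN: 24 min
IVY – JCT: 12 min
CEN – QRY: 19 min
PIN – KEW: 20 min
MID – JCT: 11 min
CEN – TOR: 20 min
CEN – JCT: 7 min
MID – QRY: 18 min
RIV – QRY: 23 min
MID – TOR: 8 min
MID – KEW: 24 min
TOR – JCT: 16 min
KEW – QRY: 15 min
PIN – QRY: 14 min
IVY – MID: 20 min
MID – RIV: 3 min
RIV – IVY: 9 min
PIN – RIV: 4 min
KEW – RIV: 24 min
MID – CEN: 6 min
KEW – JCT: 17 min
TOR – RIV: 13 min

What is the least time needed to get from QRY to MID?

18 min

Enumerating some paths:
QRY - IVY - RIV - MID: 12+9+3 = 24
QRY - MID: 18 = 18
QRY - PIN - RIV - MID: 14+4+3 = 21
The minimum is 18 min via QRY - MID.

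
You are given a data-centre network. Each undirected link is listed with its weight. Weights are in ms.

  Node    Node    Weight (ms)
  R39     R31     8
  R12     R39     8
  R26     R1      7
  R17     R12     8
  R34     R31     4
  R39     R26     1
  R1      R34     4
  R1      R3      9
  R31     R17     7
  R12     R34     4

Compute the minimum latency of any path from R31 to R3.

Compare a few routes:
R31 - R34 - R1 - R3: 4+4+9 = 17
R31 - R17 - R12 - R34 - R1 - R3: 7+8+4+4+9 = 32
R31 - R39 - R26 - R1 - R3: 8+1+7+9 = 25
Cheapest is R31 - R34 - R1 - R3 at 17 ms.

17 ms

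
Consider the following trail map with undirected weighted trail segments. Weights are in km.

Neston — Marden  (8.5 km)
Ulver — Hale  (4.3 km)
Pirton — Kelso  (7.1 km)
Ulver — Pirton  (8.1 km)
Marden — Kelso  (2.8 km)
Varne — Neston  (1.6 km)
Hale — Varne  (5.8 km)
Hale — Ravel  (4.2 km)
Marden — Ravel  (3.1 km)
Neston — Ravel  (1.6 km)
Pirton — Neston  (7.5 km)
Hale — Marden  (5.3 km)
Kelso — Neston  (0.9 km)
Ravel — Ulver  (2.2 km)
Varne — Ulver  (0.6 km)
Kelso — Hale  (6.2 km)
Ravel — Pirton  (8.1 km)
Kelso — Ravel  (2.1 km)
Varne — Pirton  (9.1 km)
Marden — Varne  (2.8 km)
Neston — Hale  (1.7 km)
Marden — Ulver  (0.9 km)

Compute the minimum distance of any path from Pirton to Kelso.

7.1 km

Shortest distances from Pirton:
Pirton: 0
Kelso: 7.1  (via Pirton)
Shortest route: Pirton → Kelso = 7.1 km.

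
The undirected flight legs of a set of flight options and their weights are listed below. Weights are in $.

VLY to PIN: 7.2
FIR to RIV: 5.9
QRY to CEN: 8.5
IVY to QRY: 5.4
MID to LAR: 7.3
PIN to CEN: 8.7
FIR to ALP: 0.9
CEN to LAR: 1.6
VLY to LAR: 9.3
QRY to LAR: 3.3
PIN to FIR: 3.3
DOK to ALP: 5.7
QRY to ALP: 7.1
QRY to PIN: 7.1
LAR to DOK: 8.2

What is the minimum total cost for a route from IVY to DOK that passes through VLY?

Best IVY to VLY: IVY–QRY–LAR–VLY costing 18
Shortest VLY→DOK: VLY–PIN–FIR–ALP–DOK = 17.1
Total via VLY: 18 + 17.1 = $35.1.

$35.1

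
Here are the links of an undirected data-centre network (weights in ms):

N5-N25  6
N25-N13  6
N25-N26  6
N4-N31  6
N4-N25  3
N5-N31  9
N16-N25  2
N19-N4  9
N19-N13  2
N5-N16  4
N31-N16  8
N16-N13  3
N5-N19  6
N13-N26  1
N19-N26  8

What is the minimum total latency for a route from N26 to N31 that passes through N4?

15 ms

Shortest N26→N4: N26–N25–N4 = 9
Shortest N4→N31: N4–N31 = 6
Total via N4: 9 + 6 = 15 ms.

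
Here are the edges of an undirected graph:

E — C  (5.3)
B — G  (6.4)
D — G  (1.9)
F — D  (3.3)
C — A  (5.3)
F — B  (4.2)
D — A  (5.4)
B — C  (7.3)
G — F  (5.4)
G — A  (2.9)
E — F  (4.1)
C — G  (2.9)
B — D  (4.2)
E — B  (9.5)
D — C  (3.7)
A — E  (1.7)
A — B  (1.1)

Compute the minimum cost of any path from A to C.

Enumerating some paths:
A–C: 5.3 = 5.3
A–E–C: 1.7+5.3 = 7
A–B–C: 1.1+7.3 = 8.4
A–G–C: 2.9+2.9 = 5.8
The minimum is 5.3 via A–C.

5.3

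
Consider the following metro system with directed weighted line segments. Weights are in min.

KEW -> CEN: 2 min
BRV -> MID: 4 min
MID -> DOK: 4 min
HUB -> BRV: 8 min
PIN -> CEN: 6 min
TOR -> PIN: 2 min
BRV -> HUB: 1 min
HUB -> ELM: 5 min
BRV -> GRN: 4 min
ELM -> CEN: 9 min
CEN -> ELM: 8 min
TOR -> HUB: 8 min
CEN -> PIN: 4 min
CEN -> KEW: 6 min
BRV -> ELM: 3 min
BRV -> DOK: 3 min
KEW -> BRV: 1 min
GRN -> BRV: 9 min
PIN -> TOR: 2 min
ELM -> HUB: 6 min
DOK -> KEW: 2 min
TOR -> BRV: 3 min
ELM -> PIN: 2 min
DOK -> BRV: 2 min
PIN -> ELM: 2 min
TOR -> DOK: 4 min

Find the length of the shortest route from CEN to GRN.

Settle nodes by increasing distance from CEN:
CEN: 0
PIN: 4  (via CEN)
KEW: 6  (via CEN)
TOR: 6  (via PIN)
ELM: 6  (via PIN)
BRV: 7  (via KEW)
HUB: 8  (via BRV)
DOK: 10  (via TOR)
MID: 11  (via BRV)
GRN: 11  (via BRV)
Shortest route: CEN → KEW → BRV → GRN = 11 min.

11 min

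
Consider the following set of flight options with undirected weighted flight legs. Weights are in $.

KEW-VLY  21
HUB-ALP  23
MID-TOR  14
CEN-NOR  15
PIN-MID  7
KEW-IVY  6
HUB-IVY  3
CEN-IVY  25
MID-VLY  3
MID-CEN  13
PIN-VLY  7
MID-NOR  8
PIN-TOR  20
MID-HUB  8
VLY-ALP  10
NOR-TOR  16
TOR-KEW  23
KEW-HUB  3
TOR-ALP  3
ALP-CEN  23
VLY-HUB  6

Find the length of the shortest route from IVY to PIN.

$16

Running Dijkstra from IVY:
IVY: 0
HUB: 3  (via IVY)
KEW: 6  (via IVY)
VLY: 9  (via HUB)
MID: 11  (via HUB)
PIN: 16  (via VLY)
Shortest route: IVY → HUB → VLY → PIN = $16.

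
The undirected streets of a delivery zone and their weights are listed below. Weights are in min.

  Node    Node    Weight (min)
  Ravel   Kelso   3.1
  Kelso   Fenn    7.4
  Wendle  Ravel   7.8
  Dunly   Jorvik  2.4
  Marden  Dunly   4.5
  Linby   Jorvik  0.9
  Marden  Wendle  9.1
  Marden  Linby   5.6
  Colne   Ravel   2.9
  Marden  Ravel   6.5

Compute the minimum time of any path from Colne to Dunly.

Compare a few routes:
Colne - Ravel - Marden - Linby - Jorvik - Dunly: 2.9+6.5+5.6+0.9+2.4 = 18.3
Colne - Ravel - Wendle - Marden - Linby - Jorvik - Dunly: 2.9+7.8+9.1+5.6+0.9+2.4 = 28.7
Colne - Ravel - Marden - Dunly: 2.9+6.5+4.5 = 13.9
Colne - Ravel - Wendle - Marden - Dunly: 2.9+7.8+9.1+4.5 = 24.3
Cheapest is Colne - Ravel - Marden - Dunly at 13.9 min.

13.9 min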